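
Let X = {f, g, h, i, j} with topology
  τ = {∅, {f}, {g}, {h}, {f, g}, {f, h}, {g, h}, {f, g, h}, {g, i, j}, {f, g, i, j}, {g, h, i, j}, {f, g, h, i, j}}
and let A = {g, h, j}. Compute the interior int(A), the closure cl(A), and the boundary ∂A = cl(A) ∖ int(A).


int(A) = {g, h}, cl(A) = {g, h, i, j}, ∂A = {i, j}.

Closed sets in (X, τ) are complements of opens:
  closed(X, τ) = {∅, {f}, {h}, {f, h}, {i, j}, {f, i, j}, {g, i, j}, {h, i, j}, {f, g, i, j}, {f, h, i, j}, {g, h, i, j}, {f, g, h, i, j}}.
int(A) = ⋃ {U ∈ τ : U ⊆ A}. Opens contained in A: ∅, {g}, {h}, {g, h}.
Taking the union of these: int(A) = {g, h}.
cl(A) = ⋂ {C closed : A ⊆ C}. Closed sets containing A: {g, h, i, j}, {f, g, h, i, j}.
Intersecting these: cl(A) = {g, h, i, j}.
∂A = cl(A) ∖ int(A) = {g, h, i, j} ∖ {g, h} = {i, j}.


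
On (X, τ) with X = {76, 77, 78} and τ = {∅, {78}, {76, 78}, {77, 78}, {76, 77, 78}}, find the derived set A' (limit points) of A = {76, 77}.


A' = ∅

For each x ∈ X, list the open sets U ∈ τ with x ∈ U, then check whether U ∩ (A ∖ {x}) ≠ ∅ for every such U.
  x = 76: open {76, 78} ∋ x has {76, 78} ∩ (A ∖ {76}) = ∅, so x is NOT a limit point.
  x = 77: open {77, 78} ∋ x has {77, 78} ∩ (A ∖ {77}) = ∅, so x is NOT a limit point.
  x = 78: open {78} ∋ x has {78} ∩ (A ∖ {78}) = ∅, so x is NOT a limit point.
Collecting: A' = ∅.


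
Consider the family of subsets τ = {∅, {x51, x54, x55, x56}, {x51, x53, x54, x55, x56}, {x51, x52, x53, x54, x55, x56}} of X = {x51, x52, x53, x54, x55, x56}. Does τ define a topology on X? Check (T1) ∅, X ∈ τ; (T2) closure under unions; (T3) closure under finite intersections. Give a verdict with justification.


τ IS a topology on X.

Axiom (T1): ∅ ∈ τ? Yes; X ∈ τ? Yes.
Axiom (T2/T3): check pairwise unions and intersections of members of τ.
All pairwise intersections and unions checked — each lies in τ. Therefore τ satisfies (T1), (T2), (T3): it IS a topology on X.


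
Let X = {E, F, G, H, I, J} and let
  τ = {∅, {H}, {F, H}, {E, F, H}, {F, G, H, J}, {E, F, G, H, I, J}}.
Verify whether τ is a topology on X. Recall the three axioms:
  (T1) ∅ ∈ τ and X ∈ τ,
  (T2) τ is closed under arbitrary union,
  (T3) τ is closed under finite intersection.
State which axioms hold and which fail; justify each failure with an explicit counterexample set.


τ is NOT a topology on X.

Axiom (T1): ∅ ∈ τ? Yes; X ∈ τ? Yes.
Axiom (T2/T3): check pairwise unions and intersections of members of τ.
Counterexample for (T2): {E, F, H} ∪ {F, G, H, J} = {E, F, G, H, J} ∉ τ. Therefore τ is NOT a topology.


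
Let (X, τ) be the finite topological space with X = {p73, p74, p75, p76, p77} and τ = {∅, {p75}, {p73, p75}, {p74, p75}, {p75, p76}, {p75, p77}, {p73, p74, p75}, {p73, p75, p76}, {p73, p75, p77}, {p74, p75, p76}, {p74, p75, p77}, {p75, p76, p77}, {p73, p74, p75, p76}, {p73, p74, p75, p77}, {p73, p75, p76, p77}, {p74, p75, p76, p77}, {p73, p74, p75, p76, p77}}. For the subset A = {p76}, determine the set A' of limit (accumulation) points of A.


A' = ∅

For each x ∈ X, list the open sets U ∈ τ with x ∈ U, then check whether U ∩ (A ∖ {x}) ≠ ∅ for every such U.
  x = p73: open {p73, p75} ∋ x has {p73, p75} ∩ (A ∖ {p73}) = ∅, so x is NOT a limit point.
  x = p74: open {p74, p75} ∋ x has {p74, p75} ∩ (A ∖ {p74}) = ∅, so x is NOT a limit point.
  x = p75: open {p75} ∋ x has {p75} ∩ (A ∖ {p75}) = ∅, so x is NOT a limit point.
  x = p76: open {p75, p76} ∋ x has {p75, p76} ∩ (A ∖ {p76}) = ∅, so x is NOT a limit point.
  x = p77: open {p75, p77} ∋ x has {p75, p77} ∩ (A ∖ {p77}) = ∅, so x is NOT a limit point.
Collecting: A' = ∅.


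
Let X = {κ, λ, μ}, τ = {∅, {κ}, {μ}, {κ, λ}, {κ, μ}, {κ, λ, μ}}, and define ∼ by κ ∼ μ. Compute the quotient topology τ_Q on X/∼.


X/∼ = {[κ=μ], [λ]}; |τ_Q| = 3.

Equivalence classes: [κ=μ], [λ].
Quotient map π: X → X/∼ sends κ ↦ [κ=μ], λ ↦ [λ], μ ↦ [κ=μ].
For each subset V ⊆ X/∼, compute π^{-1}(V) ⊆ X and check whether π^{-1}(V) ∈ τ. V is open in τ_Q iff π^{-1}(V) ∈ τ.
  V = {}: π^{-1}(V) = ∅ ∈ τ ✓.
  V = {[κ=μ]}: π^{-1}(V) = {κ, μ} ∈ τ ✓.
  V = {[λ]}: π^{-1}(V) = {λ} ∉ τ ✗.
  V = {[κ=μ], [λ]}: π^{-1}(V) = {κ, λ, μ} ∈ τ ✓.
Open sets in the quotient: τ_Q = {{}, {[κ=μ]}, {[κ=μ], [λ]}} (3 elements).


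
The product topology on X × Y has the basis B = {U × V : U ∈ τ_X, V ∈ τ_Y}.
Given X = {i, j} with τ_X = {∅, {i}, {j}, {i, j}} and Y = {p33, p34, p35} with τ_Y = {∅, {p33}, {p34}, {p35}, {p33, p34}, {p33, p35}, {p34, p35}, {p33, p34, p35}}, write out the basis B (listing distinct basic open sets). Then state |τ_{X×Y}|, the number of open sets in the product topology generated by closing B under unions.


Basis B = {∅ × ∅, {i} × {p33}, {i} × {p34}, {i} × {p35}, {j} × {p33}, {j} × {p34}, {j} × {p35}, {i} × {p33, p34}, {i} × {p33, p35}, {i, j} × {p33}, {i} × {p34, p35}, {i, j} × {p34}, {i, j} × {p35}, {j} × {p33, p34}, {j} × {p33, p35}, {j} × {p34, p35}, {i} × {p33, p34, p35}, {j} × {p33, p34, p35}, {i, j} × {p33, p34}, {i, j} × {p33, p35}, {i, j} × {p34, p35}, {i, j} × {p33, p34, p35}}; |τ_{X×Y}| = 64.

Enumerate products U × V with U ∈ τ_X, V ∈ τ_Y (deduplicated):
  ∅ × ∅ = {} (∅)
  {i} × {p33} = {(i,p33)}
  {i} × {p34} = {(i,p34)}
  {i} × {p35} = {(i,p35)}
  {j} × {p33} = {(j,p33)}
  {j} × {p34} = {(j,p34)}
  {j} × {p35} = {(j,p35)}
  {i} × {p33, p34} = {(i,p33), (i,p34)}
  {i} × {p33, p35} = {(i,p33), (i,p35)}
  {i, j} × {p33} = {(i,p33), (j,p33)}
  {i} × {p34, p35} = {(i,p34), (i,p35)}
  {i, j} × {p34} = {(i,p34), (j,p34)}
  {i, j} × {p35} = {(i,p35), (j,p35)}
  {j} × {p33, p34} = {(j,p33), (j,p34)}
  {j} × {p33, p35} = {(j,p33), (j,p35)}
  {j} × {p34, p35} = {(j,p34), (j,p35)}
  {i} × {p33, p34, p35} = {(i,p33), (i,p34), (i,p35)}
  {j} × {p33, p34, p35} = {(j,p33), (j,p34), (j,p35)}
  {i, j} × {p33, p34} = {(i,p33), (i,p34), (j,p33), (j,p34)}
  {i, j} × {p33, p35} = {(i,p33), (i,p35), (j,p33), (j,p35)}
  {i, j} × {p34, p35} = {(i,p34), (i,p35), (j,p34), (j,p35)}
  {i, j} × {p33, p34, p35} = {(i,p33), (i,p34), (i,p35), (j,p33), (j,p34), (j,p35)}
These 22 distinct sets form the basis B.
Close under arbitrary unions to get τ_{X×Y}; counting gives |τ_{X×Y}| = 64.


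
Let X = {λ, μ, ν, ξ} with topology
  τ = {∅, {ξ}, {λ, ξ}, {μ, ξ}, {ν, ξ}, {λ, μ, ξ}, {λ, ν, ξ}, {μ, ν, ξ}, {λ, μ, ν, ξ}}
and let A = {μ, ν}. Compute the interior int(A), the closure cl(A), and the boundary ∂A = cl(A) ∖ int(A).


int(A) = ∅, cl(A) = {μ, ν}, ∂A = {μ, ν}.

Closed sets in (X, τ) are complements of opens:
  closed(X, τ) = {∅, {λ}, {μ}, {ν}, {λ, μ}, {λ, ν}, {μ, ν}, {λ, μ, ν}, {λ, μ, ν, ξ}}.
int(A) = ⋃ {U ∈ τ : U ⊆ A}. Opens contained in A: ∅.
Taking the union of these: int(A) = ∅.
cl(A) = ⋂ {C closed : A ⊆ C}. Closed sets containing A: {μ, ν}, {λ, μ, ν}, {λ, μ, ν, ξ}.
Intersecting these: cl(A) = {μ, ν}.
∂A = cl(A) ∖ int(A) = {μ, ν} ∖ ∅ = {μ, ν}.


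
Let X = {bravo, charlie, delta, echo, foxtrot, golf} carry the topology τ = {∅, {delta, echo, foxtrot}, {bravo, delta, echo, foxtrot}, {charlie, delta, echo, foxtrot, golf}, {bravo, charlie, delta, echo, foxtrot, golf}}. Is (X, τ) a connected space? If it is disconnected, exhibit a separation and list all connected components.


(X, τ) is connected.

Find clopen sets (U ∈ τ with X ∖ U ∈ τ):
  U = ∅, X ∖ U = {bravo, charlie, delta, echo, foxtrot, golf} — both open, so U is clopen.
  U = {bravo, charlie, delta, echo, foxtrot, golf}, X ∖ U = ∅ — both open, so U is clopen.
Only trivial clopens (∅ and X) exist, so (X, τ) is connected.
Compute connected components by grouping points that agree on all clopens:
  component: {bravo, charlie, delta, echo, foxtrot, golf}


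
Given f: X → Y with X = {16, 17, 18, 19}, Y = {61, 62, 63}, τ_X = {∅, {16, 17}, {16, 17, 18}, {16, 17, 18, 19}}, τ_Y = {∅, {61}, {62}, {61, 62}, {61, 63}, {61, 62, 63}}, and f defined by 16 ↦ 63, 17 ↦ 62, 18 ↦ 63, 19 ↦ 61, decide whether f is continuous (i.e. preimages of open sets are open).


f is NOT continuous.

Compute f^{-1}(U) for each U ∈ τ_Y:
  U = ∅: f^{-1}(U) = ∅ ∈ τ_X ✓.
  U = {61}: f^{-1}(U) = {19} ∉ τ_X ✗.
  U = {62}: f^{-1}(U) = {17} ∉ τ_X ✗.
  U = {61, 62}: f^{-1}(U) = {17, 19} ∉ τ_X ✗.
  U = {61, 63}: f^{-1}(U) = {16, 18, 19} ∉ τ_X ✗.
  U = {61, 62, 63}: f^{-1}(U) = {16, 17, 18, 19} ∈ τ_X ✓.
Found U = {61} with f^{-1}(U) = {19} not in τ_X. Therefore f is NOT continuous.


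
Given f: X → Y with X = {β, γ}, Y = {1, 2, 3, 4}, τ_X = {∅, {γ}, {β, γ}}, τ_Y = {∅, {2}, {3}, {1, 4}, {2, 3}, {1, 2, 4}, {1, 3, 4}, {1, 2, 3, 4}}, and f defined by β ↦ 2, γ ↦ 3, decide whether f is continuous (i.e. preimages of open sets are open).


f is NOT continuous.

Compute f^{-1}(U) for each U ∈ τ_Y:
  U = ∅: f^{-1}(U) = ∅ ∈ τ_X ✓.
  U = {2}: f^{-1}(U) = {β} ∉ τ_X ✗.
  U = {3}: f^{-1}(U) = {γ} ∈ τ_X ✓.
  U = {1, 4}: f^{-1}(U) = ∅ ∈ τ_X ✓.
  U = {2, 3}: f^{-1}(U) = {β, γ} ∈ τ_X ✓.
  U = {1, 2, 4}: f^{-1}(U) = {β} ∉ τ_X ✗.
  U = {1, 3, 4}: f^{-1}(U) = {γ} ∈ τ_X ✓.
  U = {1, 2, 3, 4}: f^{-1}(U) = {β, γ} ∈ τ_X ✓.
Found U = {2} with f^{-1}(U) = {β} not in τ_X. Therefore f is NOT continuous.


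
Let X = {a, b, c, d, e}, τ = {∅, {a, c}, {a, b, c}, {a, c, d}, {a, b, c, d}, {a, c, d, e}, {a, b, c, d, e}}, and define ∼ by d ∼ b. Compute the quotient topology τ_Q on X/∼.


X/∼ = {[a], [b=d], [c], [e]}; |τ_Q| = 4.

Equivalence classes: [a], [b=d], [c], [e].
Quotient map π: X → X/∼ sends a ↦ [a], b ↦ [b=d], c ↦ [c], d ↦ [b=d], e ↦ [e].
For each subset V ⊆ X/∼, compute π^{-1}(V) ⊆ X and check whether π^{-1}(V) ∈ τ. V is open in τ_Q iff π^{-1}(V) ∈ τ.
  V = {}: π^{-1}(V) = ∅ ∈ τ ✓.
  V = {[a]}: π^{-1}(V) = {a} ∉ τ ✗.
  V = {[b=d]}: π^{-1}(V) = {b, d} ∉ τ ✗.
  V = {[a], [b=d]}: π^{-1}(V) = {a, b, d} ∉ τ ✗.
  V = {[c]}: π^{-1}(V) = {c} ∉ τ ✗.
  V = {[a], [c]}: π^{-1}(V) = {a, c} ∈ τ ✓.
  V = {[b=d], [c]}: π^{-1}(V) = {b, c, d} ∉ τ ✗.
  V = {[a], [b=d], [c]}: π^{-1}(V) = {a, b, c, d} ∈ τ ✓.
  V = {[e]}: π^{-1}(V) = {e} ∉ τ ✗.
  V = {[a], [e]}: π^{-1}(V) = {a, e} ∉ τ ✗.
  V = {[b=d], [e]}: π^{-1}(V) = {b, d, e} ∉ τ ✗.
  V = {[a], [b=d], [e]}: π^{-1}(V) = {a, b, d, e} ∉ τ ✗.
  V = {[c], [e]}: π^{-1}(V) = {c, e} ∉ τ ✗.
  V = {[a], [c], [e]}: π^{-1}(V) = {a, c, e} ∉ τ ✗.
  V = {[b=d], [c], [e]}: π^{-1}(V) = {b, c, d, e} ∉ τ ✗.
  V = {[a], [b=d], [c], [e]}: π^{-1}(V) = {a, b, c, d, e} ∈ τ ✓.
Open sets in the quotient: τ_Q = {{}, {[a], [c]}, {[a], [b=d], [c]}, {[a], [b=d], [c], [e]}} (4 elements).


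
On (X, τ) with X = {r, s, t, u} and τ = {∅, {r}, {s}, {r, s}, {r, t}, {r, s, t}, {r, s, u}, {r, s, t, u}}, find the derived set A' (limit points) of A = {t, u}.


A' = ∅

For each x ∈ X, list the open sets U ∈ τ with x ∈ U, then check whether U ∩ (A ∖ {x}) ≠ ∅ for every such U.
  x = r: open {r} ∋ x has {r} ∩ (A ∖ {r}) = ∅, so x is NOT a limit point.
  x = s: open {s} ∋ x has {s} ∩ (A ∖ {s}) = ∅, so x is NOT a limit point.
  x = t: open {r, t} ∋ x has {r, t} ∩ (A ∖ {t}) = ∅, so x is NOT a limit point.
  x = u: open {r, s, u} ∋ x has {r, s, u} ∩ (A ∖ {u}) = ∅, so x is NOT a limit point.
Collecting: A' = ∅.


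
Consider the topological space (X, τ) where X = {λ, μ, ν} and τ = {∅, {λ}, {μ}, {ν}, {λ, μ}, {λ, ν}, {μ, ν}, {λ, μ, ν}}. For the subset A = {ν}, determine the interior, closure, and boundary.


int(A) = {ν}, cl(A) = {ν}, ∂A = ∅.

Closed sets in (X, τ) are complements of opens:
  closed(X, τ) = {∅, {λ}, {μ}, {ν}, {λ, μ}, {λ, ν}, {μ, ν}, {λ, μ, ν}}.
int(A) = ⋃ {U ∈ τ : U ⊆ A}. Opens contained in A: ∅, {ν}.
Taking the union of these: int(A) = {ν}.
cl(A) = ⋂ {C closed : A ⊆ C}. Closed sets containing A: {ν}, {λ, ν}, {μ, ν}, {λ, μ, ν}.
Intersecting these: cl(A) = {ν}.
∂A = cl(A) ∖ int(A) = {ν} ∖ {ν} = ∅.


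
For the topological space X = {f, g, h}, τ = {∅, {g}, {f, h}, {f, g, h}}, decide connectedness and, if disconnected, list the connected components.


(X, τ) is disconnected; components = [{g}, {f, h}].

Find clopen sets (U ∈ τ with X ∖ U ∈ τ):
  U = ∅, X ∖ U = {f, g, h} — both open, so U is clopen.
  U = {g}, X ∖ U = {f, h} — both open, so U is clopen.
  U = {f, h}, X ∖ U = {g} — both open, so U is clopen.
  U = {f, g, h}, X ∖ U = ∅ — both open, so U is clopen.
Nontrivial clopen(s) exist: e.g. {f, h}. So (X, τ) is disconnected.
Compute connected components by grouping points that agree on all clopens:
  component: {g}
  component: {f, h}


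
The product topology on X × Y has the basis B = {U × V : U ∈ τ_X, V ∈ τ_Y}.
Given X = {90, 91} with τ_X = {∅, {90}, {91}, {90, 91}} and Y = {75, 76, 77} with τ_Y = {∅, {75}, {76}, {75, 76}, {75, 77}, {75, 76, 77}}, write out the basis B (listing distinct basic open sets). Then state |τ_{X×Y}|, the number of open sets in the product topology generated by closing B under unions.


Basis B = {∅ × ∅, {90} × {75}, {90} × {76}, {91} × {75}, {91} × {76}, {90} × {75, 76}, {90} × {75, 77}, {90, 91} × {75}, {90, 91} × {76}, {91} × {75, 76}, {91} × {75, 77}, {90} × {75, 76, 77}, {91} × {75, 76, 77}, {90, 91} × {75, 76}, {90, 91} × {75, 77}, {90, 91} × {75, 76, 77}}; |τ_{X×Y}| = 36.

Enumerate products U × V with U ∈ τ_X, V ∈ τ_Y (deduplicated):
  ∅ × ∅ = {} (∅)
  {90} × {75} = {(90,75)}
  {90} × {76} = {(90,76)}
  {91} × {75} = {(91,75)}
  {91} × {76} = {(91,76)}
  {90} × {75, 76} = {(90,75), (90,76)}
  {90} × {75, 77} = {(90,75), (90,77)}
  {90, 91} × {75} = {(90,75), (91,75)}
  {90, 91} × {76} = {(90,76), (91,76)}
  {91} × {75, 76} = {(91,75), (91,76)}
  {91} × {75, 77} = {(91,75), (91,77)}
  {90} × {75, 76, 77} = {(90,75), (90,76), (90,77)}
  {91} × {75, 76, 77} = {(91,75), (91,76), (91,77)}
  {90, 91} × {75, 76} = {(90,75), (90,76), (91,75), (91,76)}
  {90, 91} × {75, 77} = {(90,75), (90,77), (91,75), (91,77)}
  {90, 91} × {75, 76, 77} = {(90,75), (90,76), (90,77), (91,75), (91,76), (91,77)}
These 16 distinct sets form the basis B.
Close under arbitrary unions to get τ_{X×Y}; counting gives |τ_{X×Y}| = 36.


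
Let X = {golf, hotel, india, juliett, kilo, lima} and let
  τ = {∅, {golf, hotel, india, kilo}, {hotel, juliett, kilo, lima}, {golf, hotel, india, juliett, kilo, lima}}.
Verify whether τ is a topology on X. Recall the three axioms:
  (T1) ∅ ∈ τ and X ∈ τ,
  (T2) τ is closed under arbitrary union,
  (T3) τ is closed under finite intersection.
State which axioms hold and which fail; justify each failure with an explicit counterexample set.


τ is NOT a topology on X.

Axiom (T1): ∅ ∈ τ? Yes; X ∈ τ? Yes.
Axiom (T2/T3): check pairwise unions and intersections of members of τ.
Counterexample for (T3): {golf, hotel, india, kilo} ∩ {hotel, juliett, kilo, lima} = {hotel, kilo} ∉ τ. Therefore τ is NOT a topology.


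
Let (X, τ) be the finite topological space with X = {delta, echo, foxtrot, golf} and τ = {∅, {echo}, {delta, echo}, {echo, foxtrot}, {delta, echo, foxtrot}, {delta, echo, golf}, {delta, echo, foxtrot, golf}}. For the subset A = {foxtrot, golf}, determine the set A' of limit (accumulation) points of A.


A' = ∅

For each x ∈ X, list the open sets U ∈ τ with x ∈ U, then check whether U ∩ (A ∖ {x}) ≠ ∅ for every such U.
  x = delta: open {delta, echo} ∋ x has {delta, echo} ∩ (A ∖ {delta}) = ∅, so x is NOT a limit point.
  x = echo: open {echo} ∋ x has {echo} ∩ (A ∖ {echo}) = ∅, so x is NOT a limit point.
  x = foxtrot: open {echo, foxtrot} ∋ x has {echo, foxtrot} ∩ (A ∖ {foxtrot}) = ∅, so x is NOT a limit point.
  x = golf: open {delta, echo, golf} ∋ x has {delta, echo, golf} ∩ (A ∖ {golf}) = ∅, so x is NOT a limit point.
Collecting: A' = ∅.


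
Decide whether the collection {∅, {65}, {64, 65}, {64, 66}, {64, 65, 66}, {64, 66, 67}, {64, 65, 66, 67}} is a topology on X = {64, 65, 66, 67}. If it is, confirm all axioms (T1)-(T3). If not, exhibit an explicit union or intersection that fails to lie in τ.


τ is NOT a topology on X.

Axiom (T1): ∅ ∈ τ? Yes; X ∈ τ? Yes.
Axiom (T2/T3): check pairwise unions and intersections of members of τ.
Counterexample for (T3): {64, 65} ∩ {64, 66} = {64} ∉ τ. Therefore τ is NOT a topology.


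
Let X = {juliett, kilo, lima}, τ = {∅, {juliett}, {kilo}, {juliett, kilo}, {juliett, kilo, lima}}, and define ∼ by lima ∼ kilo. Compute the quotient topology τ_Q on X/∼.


X/∼ = {[juliett], [kilo=lima]}; |τ_Q| = 3.

Equivalence classes: [juliett], [kilo=lima].
Quotient map π: X → X/∼ sends juliett ↦ [juliett], kilo ↦ [kilo=lima], lima ↦ [kilo=lima].
For each subset V ⊆ X/∼, compute π^{-1}(V) ⊆ X and check whether π^{-1}(V) ∈ τ. V is open in τ_Q iff π^{-1}(V) ∈ τ.
  V = {}: π^{-1}(V) = ∅ ∈ τ ✓.
  V = {[juliett]}: π^{-1}(V) = {juliett} ∈ τ ✓.
  V = {[kilo=lima]}: π^{-1}(V) = {kilo, lima} ∉ τ ✗.
  V = {[juliett], [kilo=lima]}: π^{-1}(V) = {juliett, kilo, lima} ∈ τ ✓.
Open sets in the quotient: τ_Q = {{}, {[juliett]}, {[juliett], [kilo=lima]}} (3 elements).


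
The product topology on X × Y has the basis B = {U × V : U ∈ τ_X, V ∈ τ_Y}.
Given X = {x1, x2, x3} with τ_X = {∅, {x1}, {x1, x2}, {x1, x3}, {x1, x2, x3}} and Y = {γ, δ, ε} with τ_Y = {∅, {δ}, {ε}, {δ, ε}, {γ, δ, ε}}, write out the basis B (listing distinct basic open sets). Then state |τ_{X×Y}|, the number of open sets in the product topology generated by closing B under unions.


Basis B = {∅ × ∅, {x1} × {δ}, {x1} × {ε}, {x1} × {δ, ε}, {x1, x2} × {δ}, {x1, x3} × {δ}, {x1, x2} × {ε}, {x1, x3} × {ε}, {x1} × {γ, δ, ε}, {x1, x2, x3} × {δ}, {x1, x2, x3} × {ε}, {x1, x2} × {δ, ε}, {x1, x3} × {δ, ε}, {x1, x2} × {γ, δ, ε}, {x1, x3} × {γ, δ, ε}, {x1, x2, x3} × {δ, ε}, {x1, x2, x3} × {γ, δ, ε}}; |τ_{X×Y}| = 50.

Enumerate products U × V with U ∈ τ_X, V ∈ τ_Y (deduplicated):
  ∅ × ∅ = {} (∅)
  {x1} × {δ} = {(x1,δ)}
  {x1} × {ε} = {(x1,ε)}
  {x1} × {δ, ε} = {(x1,δ), (x1,ε)}
  {x1, x2} × {δ} = {(x1,δ), (x2,δ)}
  {x1, x3} × {δ} = {(x1,δ), (x3,δ)}
  {x1, x2} × {ε} = {(x1,ε), (x2,ε)}
  {x1, x3} × {ε} = {(x1,ε), (x3,ε)}
  {x1} × {γ, δ, ε} = {(x1,γ), (x1,δ), (x1,ε)}
  {x1, x2, x3} × {δ} = {(x1,δ), (x2,δ), (x3,δ)}
  {x1, x2, x3} × {ε} = {(x1,ε), (x2,ε), (x3,ε)}
  {x1, x2} × {δ, ε} = {(x1,δ), (x1,ε), (x2,δ), (x2,ε)}
  {x1, x3} × {δ, ε} = {(x1,δ), (x1,ε), (x3,δ), (x3,ε)}
  {x1, x2} × {γ, δ, ε} = {(x1,γ), (x1,δ), (x1,ε), (x2,γ), (x2,δ), (x2,ε)}
  {x1, x3} × {γ, δ, ε} = {(x1,γ), (x1,δ), (x1,ε), (x3,γ), (x3,δ), (x3,ε)}
  {x1, x2, x3} × {δ, ε} = {(x1,δ), (x1,ε), (x2,δ), (x2,ε), (x3,δ), (x3,ε)}
  {x1, x2, x3} × {γ, δ, ε} = {(x1,γ), (x1,δ), (x1,ε), (x2,γ), (x2,δ), (x2,ε), (x3,γ), (x3,δ), (x3,ε)}
These 17 distinct sets form the basis B.
Close under arbitrary unions to get τ_{X×Y}; counting gives |τ_{X×Y}| = 50.


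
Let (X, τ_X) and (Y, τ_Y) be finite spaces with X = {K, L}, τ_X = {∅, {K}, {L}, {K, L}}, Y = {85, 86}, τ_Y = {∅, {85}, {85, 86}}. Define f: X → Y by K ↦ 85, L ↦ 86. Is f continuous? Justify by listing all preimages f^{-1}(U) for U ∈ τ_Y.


f IS continuous.

Compute f^{-1}(U) for each U ∈ τ_Y:
  U = ∅: f^{-1}(U) = ∅ ∈ τ_X ✓.
  U = {85}: f^{-1}(U) = {K} ∈ τ_X ✓.
  U = {85, 86}: f^{-1}(U) = {K, L} ∈ τ_X ✓.
Every preimage lies in τ_X, so f IS continuous.


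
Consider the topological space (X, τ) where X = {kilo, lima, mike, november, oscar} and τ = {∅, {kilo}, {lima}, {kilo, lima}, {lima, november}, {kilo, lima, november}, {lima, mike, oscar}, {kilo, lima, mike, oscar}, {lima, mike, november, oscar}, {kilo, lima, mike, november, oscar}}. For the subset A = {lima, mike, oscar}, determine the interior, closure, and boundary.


int(A) = {lima, mike, oscar}, cl(A) = {lima, mike, november, oscar}, ∂A = {november}.

Closed sets in (X, τ) are complements of opens:
  closed(X, τ) = {∅, {kilo}, {november}, {kilo, november}, {mike, oscar}, {kilo, mike, oscar}, {mike, november, oscar}, {kilo, mike, november, oscar}, {lima, mike, november, oscar}, {kilo, lima, mike, november, oscar}}.
int(A) = ⋃ {U ∈ τ : U ⊆ A}. Opens contained in A: ∅, {lima}, {lima, mike, oscar}.
Taking the union of these: int(A) = {lima, mike, oscar}.
cl(A) = ⋂ {C closed : A ⊆ C}. Closed sets containing A: {lima, mike, november, oscar}, {kilo, lima, mike, november, oscar}.
Intersecting these: cl(A) = {lima, mike, november, oscar}.
∂A = cl(A) ∖ int(A) = {lima, mike, november, oscar} ∖ {lima, mike, oscar} = {november}.


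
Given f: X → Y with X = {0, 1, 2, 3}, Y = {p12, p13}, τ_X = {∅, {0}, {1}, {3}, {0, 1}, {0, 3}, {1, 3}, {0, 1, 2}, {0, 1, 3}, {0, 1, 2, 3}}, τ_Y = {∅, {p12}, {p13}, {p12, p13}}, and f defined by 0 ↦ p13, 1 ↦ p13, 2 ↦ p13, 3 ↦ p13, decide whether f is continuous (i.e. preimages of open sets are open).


f IS continuous.

Compute f^{-1}(U) for each U ∈ τ_Y:
  U = ∅: f^{-1}(U) = ∅ ∈ τ_X ✓.
  U = {p12}: f^{-1}(U) = ∅ ∈ τ_X ✓.
  U = {p13}: f^{-1}(U) = {0, 1, 2, 3} ∈ τ_X ✓.
  U = {p12, p13}: f^{-1}(U) = {0, 1, 2, 3} ∈ τ_X ✓.
Every preimage lies in τ_X, so f IS continuous.


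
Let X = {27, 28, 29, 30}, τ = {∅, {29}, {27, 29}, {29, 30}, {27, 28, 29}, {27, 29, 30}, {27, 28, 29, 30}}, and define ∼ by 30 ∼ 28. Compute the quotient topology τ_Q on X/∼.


X/∼ = {[27], [28=30], [29]}; |τ_Q| = 4.

Equivalence classes: [27], [28=30], [29].
Quotient map π: X → X/∼ sends 27 ↦ [27], 28 ↦ [28=30], 29 ↦ [29], 30 ↦ [28=30].
For each subset V ⊆ X/∼, compute π^{-1}(V) ⊆ X and check whether π^{-1}(V) ∈ τ. V is open in τ_Q iff π^{-1}(V) ∈ τ.
  V = {}: π^{-1}(V) = ∅ ∈ τ ✓.
  V = {[27]}: π^{-1}(V) = {27} ∉ τ ✗.
  V = {[28=30]}: π^{-1}(V) = {28, 30} ∉ τ ✗.
  V = {[27], [28=30]}: π^{-1}(V) = {27, 28, 30} ∉ τ ✗.
  V = {[29]}: π^{-1}(V) = {29} ∈ τ ✓.
  V = {[27], [29]}: π^{-1}(V) = {27, 29} ∈ τ ✓.
  V = {[28=30], [29]}: π^{-1}(V) = {28, 29, 30} ∉ τ ✗.
  V = {[27], [28=30], [29]}: π^{-1}(V) = {27, 28, 29, 30} ∈ τ ✓.
Open sets in the quotient: τ_Q = {{}, {[29]}, {[27], [29]}, {[27], [28=30], [29]}} (4 elements).


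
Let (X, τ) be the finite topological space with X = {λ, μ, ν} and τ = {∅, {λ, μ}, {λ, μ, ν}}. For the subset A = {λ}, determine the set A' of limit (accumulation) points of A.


A' = {μ, ν}

For each x ∈ X, list the open sets U ∈ τ with x ∈ U, then check whether U ∩ (A ∖ {x}) ≠ ∅ for every such U.
  x = λ: open {λ, μ} ∋ x has {λ, μ} ∩ (A ∖ {λ}) = ∅, so x is NOT a limit point.
  x = μ: opens ∋ x are {λ, μ}, {λ, μ, ν}; each meets A ∖ {μ}, so x IS a limit point.
  x = ν: opens ∋ x are {λ, μ, ν}; each meets A ∖ {ν}, so x IS a limit point.
Collecting: A' = {μ, ν}.


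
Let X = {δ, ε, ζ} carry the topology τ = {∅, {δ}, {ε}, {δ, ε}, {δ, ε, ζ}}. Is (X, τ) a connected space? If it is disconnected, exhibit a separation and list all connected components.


(X, τ) is connected.

Find clopen sets (U ∈ τ with X ∖ U ∈ τ):
  U = ∅, X ∖ U = {δ, ε, ζ} — both open, so U is clopen.
  U = {δ, ε, ζ}, X ∖ U = ∅ — both open, so U is clopen.
Only trivial clopens (∅ and X) exist, so (X, τ) is connected.
Compute connected components by grouping points that agree on all clopens:
  component: {δ, ε, ζ}


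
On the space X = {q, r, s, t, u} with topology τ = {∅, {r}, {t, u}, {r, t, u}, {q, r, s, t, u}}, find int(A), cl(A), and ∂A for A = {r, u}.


int(A) = {r}, cl(A) = {q, r, s, t, u}, ∂A = {q, s, t, u}.

Closed sets in (X, τ) are complements of opens:
  closed(X, τ) = {∅, {q, s}, {q, r, s}, {q, s, t, u}, {q, r, s, t, u}}.
int(A) = ⋃ {U ∈ τ : U ⊆ A}. Opens contained in A: ∅, {r}.
Taking the union of these: int(A) = {r}.
cl(A) = ⋂ {C closed : A ⊆ C}. Closed sets containing A: {q, r, s, t, u}.
Intersecting these: cl(A) = {q, r, s, t, u}.
∂A = cl(A) ∖ int(A) = {q, r, s, t, u} ∖ {r} = {q, s, t, u}.


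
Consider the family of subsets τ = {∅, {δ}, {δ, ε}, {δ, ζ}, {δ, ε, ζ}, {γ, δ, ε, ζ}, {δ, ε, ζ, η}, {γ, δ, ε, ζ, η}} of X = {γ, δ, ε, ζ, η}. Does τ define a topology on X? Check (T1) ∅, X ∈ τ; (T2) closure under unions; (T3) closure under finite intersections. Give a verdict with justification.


τ IS a topology on X.

Axiom (T1): ∅ ∈ τ? Yes; X ∈ τ? Yes.
Axiom (T2/T3): check pairwise unions and intersections of members of τ.
All pairwise intersections and unions checked — each lies in τ. Therefore τ satisfies (T1), (T2), (T3): it IS a topology on X.


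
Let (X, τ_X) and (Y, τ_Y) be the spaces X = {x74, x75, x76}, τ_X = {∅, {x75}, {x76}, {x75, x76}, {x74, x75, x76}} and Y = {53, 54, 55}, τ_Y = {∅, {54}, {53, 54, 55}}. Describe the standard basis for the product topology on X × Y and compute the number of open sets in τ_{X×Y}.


Basis B = {∅ × ∅, {x75} × {54}, {x76} × {54}, {x75, x76} × {54}, {x74, x75, x76} × {54}, {x75} × {53, 54, 55}, {x76} × {53, 54, 55}, {x75, x76} × {53, 54, 55}, {x74, x75, x76} × {53, 54, 55}}; |τ_{X×Y}| = 14.

Enumerate products U × V with U ∈ τ_X, V ∈ τ_Y (deduplicated):
  ∅ × ∅ = {} (∅)
  {x75} × {54} = {(x75,54)}
  {x76} × {54} = {(x76,54)}
  {x75, x76} × {54} = {(x75,54), (x76,54)}
  {x74, x75, x76} × {54} = {(x74,54), (x75,54), (x76,54)}
  {x75} × {53, 54, 55} = {(x75,53), (x75,54), (x75,55)}
  {x76} × {53, 54, 55} = {(x76,53), (x76,54), (x76,55)}
  {x75, x76} × {53, 54, 55} = {(x75,53), (x75,54), (x75,55), (x76,53), (x76,54), (x76,55)}
  {x74, x75, x76} × {53, 54, 55} = {(x74,53), (x74,54), (x74,55), (x75,53), (x75,54), (x75,55), (x76,53), (x76,54), (x76,55)}
These 9 distinct sets form the basis B.
Close under arbitrary unions to get τ_{X×Y}; counting gives |τ_{X×Y}| = 14.


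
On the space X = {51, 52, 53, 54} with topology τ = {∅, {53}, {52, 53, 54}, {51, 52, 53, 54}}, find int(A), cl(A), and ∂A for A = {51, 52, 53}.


int(A) = {53}, cl(A) = {51, 52, 53, 54}, ∂A = {51, 52, 54}.

Closed sets in (X, τ) are complements of opens:
  closed(X, τ) = {∅, {51}, {51, 52, 54}, {51, 52, 53, 54}}.
int(A) = ⋃ {U ∈ τ : U ⊆ A}. Opens contained in A: ∅, {53}.
Taking the union of these: int(A) = {53}.
cl(A) = ⋂ {C closed : A ⊆ C}. Closed sets containing A: {51, 52, 53, 54}.
Intersecting these: cl(A) = {51, 52, 53, 54}.
∂A = cl(A) ∖ int(A) = {51, 52, 53, 54} ∖ {53} = {51, 52, 54}.


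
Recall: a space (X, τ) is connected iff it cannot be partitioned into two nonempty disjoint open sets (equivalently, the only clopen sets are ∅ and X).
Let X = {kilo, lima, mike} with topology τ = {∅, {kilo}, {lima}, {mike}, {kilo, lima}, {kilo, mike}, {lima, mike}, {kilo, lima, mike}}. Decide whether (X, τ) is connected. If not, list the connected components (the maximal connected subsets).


(X, τ) is disconnected; components = [{kilo}, {lima}, {mike}].

Find clopen sets (U ∈ τ with X ∖ U ∈ τ):
  U = ∅, X ∖ U = {kilo, lima, mike} — both open, so U is clopen.
  U = {kilo}, X ∖ U = {lima, mike} — both open, so U is clopen.
  U = {lima}, X ∖ U = {kilo, mike} — both open, so U is clopen.
  U = {mike}, X ∖ U = {kilo, lima} — both open, so U is clopen.
  U = {kilo, lima}, X ∖ U = {mike} — both open, so U is clopen.
  U = {kilo, mike}, X ∖ U = {lima} — both open, so U is clopen.
  U = {lima, mike}, X ∖ U = {kilo} — both open, so U is clopen.
  U = {kilo, lima, mike}, X ∖ U = ∅ — both open, so U is clopen.
Nontrivial clopen(s) exist: e.g. {mike}. So (X, τ) is disconnected.
Compute connected components by grouping points that agree on all clopens:
  component: {kilo}
  component: {lima}
  component: {mike}


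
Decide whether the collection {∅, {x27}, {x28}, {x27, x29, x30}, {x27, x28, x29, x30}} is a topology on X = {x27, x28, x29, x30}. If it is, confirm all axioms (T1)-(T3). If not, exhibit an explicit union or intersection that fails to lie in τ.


τ is NOT a topology on X.

Axiom (T1): ∅ ∈ τ? Yes; X ∈ τ? Yes.
Axiom (T2/T3): check pairwise unions and intersections of members of τ.
Counterexample for (T2): {x27} ∪ {x28} = {x27, x28} ∉ τ. Therefore τ is NOT a topology.


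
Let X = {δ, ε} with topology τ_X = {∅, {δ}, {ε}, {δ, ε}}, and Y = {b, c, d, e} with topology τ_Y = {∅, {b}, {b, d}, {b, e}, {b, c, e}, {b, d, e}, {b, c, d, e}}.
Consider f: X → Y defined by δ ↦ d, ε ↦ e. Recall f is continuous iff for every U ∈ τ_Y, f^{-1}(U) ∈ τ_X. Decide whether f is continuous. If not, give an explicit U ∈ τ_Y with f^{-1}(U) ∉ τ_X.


f IS continuous.

Compute f^{-1}(U) for each U ∈ τ_Y:
  U = ∅: f^{-1}(U) = ∅ ∈ τ_X ✓.
  U = {b}: f^{-1}(U) = ∅ ∈ τ_X ✓.
  U = {b, d}: f^{-1}(U) = {δ} ∈ τ_X ✓.
  U = {b, e}: f^{-1}(U) = {ε} ∈ τ_X ✓.
  U = {b, c, e}: f^{-1}(U) = {ε} ∈ τ_X ✓.
  U = {b, d, e}: f^{-1}(U) = {δ, ε} ∈ τ_X ✓.
  U = {b, c, d, e}: f^{-1}(U) = {δ, ε} ∈ τ_X ✓.
Every preimage lies in τ_X, so f IS continuous.


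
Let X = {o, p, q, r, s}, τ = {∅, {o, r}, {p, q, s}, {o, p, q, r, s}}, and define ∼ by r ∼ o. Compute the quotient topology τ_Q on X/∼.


X/∼ = {[o=r], [p], [q], [s]}; |τ_Q| = 4.

Equivalence classes: [o=r], [p], [q], [s].
Quotient map π: X → X/∼ sends o ↦ [o=r], p ↦ [p], q ↦ [q], r ↦ [o=r], s ↦ [s].
For each subset V ⊆ X/∼, compute π^{-1}(V) ⊆ X and check whether π^{-1}(V) ∈ τ. V is open in τ_Q iff π^{-1}(V) ∈ τ.
  V = {}: π^{-1}(V) = ∅ ∈ τ ✓.
  V = {[o=r]}: π^{-1}(V) = {o, r} ∈ τ ✓.
  V = {[p]}: π^{-1}(V) = {p} ∉ τ ✗.
  V = {[o=r], [p]}: π^{-1}(V) = {o, p, r} ∉ τ ✗.
  V = {[q]}: π^{-1}(V) = {q} ∉ τ ✗.
  V = {[o=r], [q]}: π^{-1}(V) = {o, q, r} ∉ τ ✗.
  V = {[p], [q]}: π^{-1}(V) = {p, q} ∉ τ ✗.
  V = {[o=r], [p], [q]}: π^{-1}(V) = {o, p, q, r} ∉ τ ✗.
  V = {[s]}: π^{-1}(V) = {s} ∉ τ ✗.
  V = {[o=r], [s]}: π^{-1}(V) = {o, r, s} ∉ τ ✗.
  V = {[p], [s]}: π^{-1}(V) = {p, s} ∉ τ ✗.
  V = {[o=r], [p], [s]}: π^{-1}(V) = {o, p, r, s} ∉ τ ✗.
  V = {[q], [s]}: π^{-1}(V) = {q, s} ∉ τ ✗.
  V = {[o=r], [q], [s]}: π^{-1}(V) = {o, q, r, s} ∉ τ ✗.
  V = {[p], [q], [s]}: π^{-1}(V) = {p, q, s} ∈ τ ✓.
  V = {[o=r], [p], [q], [s]}: π^{-1}(V) = {o, p, q, r, s} ∈ τ ✓.
Open sets in the quotient: τ_Q = {{}, {[o=r]}, {[p], [q], [s]}, {[o=r], [p], [q], [s]}} (4 elements).


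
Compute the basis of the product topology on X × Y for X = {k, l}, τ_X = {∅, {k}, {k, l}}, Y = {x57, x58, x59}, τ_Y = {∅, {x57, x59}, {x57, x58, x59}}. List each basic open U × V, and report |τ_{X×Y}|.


Basis B = {∅ × ∅, {k} × {x57, x59}, {k} × {x57, x58, x59}, {k, l} × {x57, x59}, {k, l} × {x57, x58, x59}}; |τ_{X×Y}| = 6.

Enumerate products U × V with U ∈ τ_X, V ∈ τ_Y (deduplicated):
  ∅ × ∅ = {} (∅)
  {k} × {x57, x59} = {(k,x57), (k,x59)}
  {k} × {x57, x58, x59} = {(k,x57), (k,x58), (k,x59)}
  {k, l} × {x57, x59} = {(k,x57), (k,x59), (l,x57), (l,x59)}
  {k, l} × {x57, x58, x59} = {(k,x57), (k,x58), (k,x59), (l,x57), (l,x58), (l,x59)}
These 5 distinct sets form the basis B.
Close under arbitrary unions to get τ_{X×Y}; counting gives |τ_{X×Y}| = 6.


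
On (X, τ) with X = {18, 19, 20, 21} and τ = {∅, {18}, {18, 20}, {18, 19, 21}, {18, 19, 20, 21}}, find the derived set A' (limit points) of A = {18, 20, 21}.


A' = {19, 20, 21}

For each x ∈ X, list the open sets U ∈ τ with x ∈ U, then check whether U ∩ (A ∖ {x}) ≠ ∅ for every such U.
  x = 18: open {18} ∋ x has {18} ∩ (A ∖ {18}) = ∅, so x is NOT a limit point.
  x = 19: opens ∋ x are {18, 19, 21}, {18, 19, 20, 21}; each meets A ∖ {19}, so x IS a limit point.
  x = 20: opens ∋ x are {18, 20}, {18, 19, 20, 21}; each meets A ∖ {20}, so x IS a limit point.
  x = 21: opens ∋ x are {18, 19, 21}, {18, 19, 20, 21}; each meets A ∖ {21}, so x IS a limit point.
Collecting: A' = {19, 20, 21}.


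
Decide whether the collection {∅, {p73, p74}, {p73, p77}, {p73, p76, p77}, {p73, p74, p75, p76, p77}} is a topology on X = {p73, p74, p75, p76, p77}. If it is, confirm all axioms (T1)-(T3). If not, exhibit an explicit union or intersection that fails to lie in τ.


τ is NOT a topology on X.

Axiom (T1): ∅ ∈ τ? Yes; X ∈ τ? Yes.
Axiom (T2/T3): check pairwise unions and intersections of members of τ.
Counterexample for (T3): {p73, p74} ∩ {p73, p77} = {p73} ∉ τ. Therefore τ is NOT a topology.


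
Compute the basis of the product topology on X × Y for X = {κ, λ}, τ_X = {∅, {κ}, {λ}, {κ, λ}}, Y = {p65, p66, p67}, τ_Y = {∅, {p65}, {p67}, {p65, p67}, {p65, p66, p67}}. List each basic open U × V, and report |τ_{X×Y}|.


Basis B = {∅ × ∅, {κ} × {p65}, {κ} × {p67}, {λ} × {p65}, {λ} × {p67}, {κ} × {p65, p67}, {κ, λ} × {p65}, {κ, λ} × {p67}, {λ} × {p65, p67}, {κ} × {p65, p66, p67}, {λ} × {p65, p66, p67}, {κ, λ} × {p65, p67}, {κ, λ} × {p65, p66, p67}}; |τ_{X×Y}| = 25.

Enumerate products U × V with U ∈ τ_X, V ∈ τ_Y (deduplicated):
  ∅ × ∅ = {} (∅)
  {κ} × {p65} = {(κ,p65)}
  {κ} × {p67} = {(κ,p67)}
  {λ} × {p65} = {(λ,p65)}
  {λ} × {p67} = {(λ,p67)}
  {κ} × {p65, p67} = {(κ,p65), (κ,p67)}
  {κ, λ} × {p65} = {(κ,p65), (λ,p65)}
  {κ, λ} × {p67} = {(κ,p67), (λ,p67)}
  {λ} × {p65, p67} = {(λ,p65), (λ,p67)}
  {κ} × {p65, p66, p67} = {(κ,p65), (κ,p66), (κ,p67)}
  {λ} × {p65, p66, p67} = {(λ,p65), (λ,p66), (λ,p67)}
  {κ, λ} × {p65, p67} = {(κ,p65), (κ,p67), (λ,p65), (λ,p67)}
  {κ, λ} × {p65, p66, p67} = {(κ,p65), (κ,p66), (κ,p67), (λ,p65), (λ,p66), (λ,p67)}
These 13 distinct sets form the basis B.
Close under arbitrary unions to get τ_{X×Y}; counting gives |τ_{X×Y}| = 25.


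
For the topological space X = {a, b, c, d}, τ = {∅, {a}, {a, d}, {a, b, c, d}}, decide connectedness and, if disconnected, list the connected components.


(X, τ) is connected.

Find clopen sets (U ∈ τ with X ∖ U ∈ τ):
  U = ∅, X ∖ U = {a, b, c, d} — both open, so U is clopen.
  U = {a, b, c, d}, X ∖ U = ∅ — both open, so U is clopen.
Only trivial clopens (∅ and X) exist, so (X, τ) is connected.
Compute connected components by grouping points that agree on all clopens:
  component: {a, b, c, d}


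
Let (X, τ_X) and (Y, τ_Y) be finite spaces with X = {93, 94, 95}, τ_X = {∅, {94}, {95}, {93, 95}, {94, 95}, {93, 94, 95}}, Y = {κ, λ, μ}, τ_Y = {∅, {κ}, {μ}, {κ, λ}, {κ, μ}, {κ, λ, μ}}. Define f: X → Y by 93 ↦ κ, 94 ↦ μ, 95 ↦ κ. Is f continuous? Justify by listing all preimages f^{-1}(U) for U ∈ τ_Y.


f IS continuous.

Compute f^{-1}(U) for each U ∈ τ_Y:
  U = ∅: f^{-1}(U) = ∅ ∈ τ_X ✓.
  U = {κ}: f^{-1}(U) = {93, 95} ∈ τ_X ✓.
  U = {μ}: f^{-1}(U) = {94} ∈ τ_X ✓.
  U = {κ, λ}: f^{-1}(U) = {93, 95} ∈ τ_X ✓.
  U = {κ, μ}: f^{-1}(U) = {93, 94, 95} ∈ τ_X ✓.
  U = {κ, λ, μ}: f^{-1}(U) = {93, 94, 95} ∈ τ_X ✓.
Every preimage lies in τ_X, so f IS continuous.


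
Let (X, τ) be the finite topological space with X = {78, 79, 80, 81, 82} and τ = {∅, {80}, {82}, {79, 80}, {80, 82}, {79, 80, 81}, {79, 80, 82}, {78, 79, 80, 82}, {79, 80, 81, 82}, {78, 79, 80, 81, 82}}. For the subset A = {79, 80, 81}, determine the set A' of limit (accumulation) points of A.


A' = {78, 79, 81}

For each x ∈ X, list the open sets U ∈ τ with x ∈ U, then check whether U ∩ (A ∖ {x}) ≠ ∅ for every such U.
  x = 78: opens ∋ x are {78, 79, 80, 82}, {78, 79, 80, 81, 82}; each meets A ∖ {78}, so x IS a limit point.
  x = 79: opens ∋ x are {79, 80}, {79, 80, 81}, {79, 80, 82}, {78, 79, 80, 82}, {79, 80, 81, 82}, {78, 79, 80, 81, 82}; each meets A ∖ {79}, so x IS a limit point.
  x = 80: open {80} ∋ x has {80} ∩ (A ∖ {80}) = ∅, so x is NOT a limit point.
  x = 81: opens ∋ x are {79, 80, 81}, {79, 80, 81, 82}, {78, 79, 80, 81, 82}; each meets A ∖ {81}, so x IS a limit point.
  x = 82: open {82} ∋ x has {82} ∩ (A ∖ {82}) = ∅, so x is NOT a limit point.
Collecting: A' = {78, 79, 81}.


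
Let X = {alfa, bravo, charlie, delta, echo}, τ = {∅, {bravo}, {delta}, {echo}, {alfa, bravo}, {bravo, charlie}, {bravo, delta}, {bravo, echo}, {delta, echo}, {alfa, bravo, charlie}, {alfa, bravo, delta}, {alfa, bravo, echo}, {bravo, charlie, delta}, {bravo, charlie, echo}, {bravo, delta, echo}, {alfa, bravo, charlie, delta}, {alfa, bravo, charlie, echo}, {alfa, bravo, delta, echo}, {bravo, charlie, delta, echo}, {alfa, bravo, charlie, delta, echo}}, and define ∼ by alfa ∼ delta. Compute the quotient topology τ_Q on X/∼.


X/∼ = {[alfa=delta], [bravo], [charlie], [echo]}; |τ_Q| = 10.

Equivalence classes: [alfa=delta], [bravo], [charlie], [echo].
Quotient map π: X → X/∼ sends alfa ↦ [alfa=delta], bravo ↦ [bravo], charlie ↦ [charlie], delta ↦ [alfa=delta], echo ↦ [echo].
For each subset V ⊆ X/∼, compute π^{-1}(V) ⊆ X and check whether π^{-1}(V) ∈ τ. V is open in τ_Q iff π^{-1}(V) ∈ τ.
  V = {}: π^{-1}(V) = ∅ ∈ τ ✓.
  V = {[alfa=delta]}: π^{-1}(V) = {alfa, delta} ∉ τ ✗.
  V = {[bravo]}: π^{-1}(V) = {bravo} ∈ τ ✓.
  V = {[alfa=delta], [bravo]}: π^{-1}(V) = {alfa, bravo, delta} ∈ τ ✓.
  V = {[charlie]}: π^{-1}(V) = {charlie} ∉ τ ✗.
  V = {[alfa=delta], [charlie]}: π^{-1}(V) = {alfa, charlie, delta} ∉ τ ✗.
  V = {[bravo], [charlie]}: π^{-1}(V) = {bravo, charlie} ∈ τ ✓.
  V = {[alfa=delta], [bravo], [charlie]}: π^{-1}(V) = {alfa, bravo, charlie, delta} ∈ τ ✓.
  V = {[echo]}: π^{-1}(V) = {echo} ∈ τ ✓.
  V = {[alfa=delta], [echo]}: π^{-1}(V) = {alfa, delta, echo} ∉ τ ✗.
  V = {[bravo], [echo]}: π^{-1}(V) = {bravo, echo} ∈ τ ✓.
  V = {[alfa=delta], [bravo], [echo]}: π^{-1}(V) = {alfa, bravo, delta, echo} ∈ τ ✓.
  V = {[charlie], [echo]}: π^{-1}(V) = {charlie, echo} ∉ τ ✗.
  V = {[alfa=delta], [charlie], [echo]}: π^{-1}(V) = {alfa, charlie, delta, echo} ∉ τ ✗.
  V = {[bravo], [charlie], [echo]}: π^{-1}(V) = {bravo, charlie, echo} ∈ τ ✓.
  V = {[alfa=delta], [bravo], [charlie], [echo]}: π^{-1}(V) = {alfa, bravo, charlie, delta, echo} ∈ τ ✓.
Open sets in the quotient: τ_Q = {{}, {[bravo]}, {[alfa=delta], [bravo]}, {[bravo], [charlie]}, {[alfa=delta], [bravo], [charlie]}, {[echo]}, {[bravo], [echo]}, {[alfa=delta], [bravo], [echo]}, {[bravo], [charlie], [echo]}, {[alfa=delta], [bravo], [charlie], [echo]}} (10 elements).


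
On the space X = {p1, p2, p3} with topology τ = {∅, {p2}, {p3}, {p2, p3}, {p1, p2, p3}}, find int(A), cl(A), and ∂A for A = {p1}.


int(A) = ∅, cl(A) = {p1}, ∂A = {p1}.

Closed sets in (X, τ) are complements of opens:
  closed(X, τ) = {∅, {p1}, {p1, p2}, {p1, p3}, {p1, p2, p3}}.
int(A) = ⋃ {U ∈ τ : U ⊆ A}. Opens contained in A: ∅.
Taking the union of these: int(A) = ∅.
cl(A) = ⋂ {C closed : A ⊆ C}. Closed sets containing A: {p1}, {p1, p2}, {p1, p3}, {p1, p2, p3}.
Intersecting these: cl(A) = {p1}.
∂A = cl(A) ∖ int(A) = {p1} ∖ ∅ = {p1}.


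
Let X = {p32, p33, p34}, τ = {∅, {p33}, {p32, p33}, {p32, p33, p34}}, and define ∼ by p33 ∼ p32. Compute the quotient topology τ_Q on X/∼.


X/∼ = {[p32=p33], [p34]}; |τ_Q| = 3.

Equivalence classes: [p32=p33], [p34].
Quotient map π: X → X/∼ sends p32 ↦ [p32=p33], p33 ↦ [p32=p33], p34 ↦ [p34].
For each subset V ⊆ X/∼, compute π^{-1}(V) ⊆ X and check whether π^{-1}(V) ∈ τ. V is open in τ_Q iff π^{-1}(V) ∈ τ.
  V = {}: π^{-1}(V) = ∅ ∈ τ ✓.
  V = {[p32=p33]}: π^{-1}(V) = {p32, p33} ∈ τ ✓.
  V = {[p34]}: π^{-1}(V) = {p34} ∉ τ ✗.
  V = {[p32=p33], [p34]}: π^{-1}(V) = {p32, p33, p34} ∈ τ ✓.
Open sets in the quotient: τ_Q = {{}, {[p32=p33]}, {[p32=p33], [p34]}} (3 elements).
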